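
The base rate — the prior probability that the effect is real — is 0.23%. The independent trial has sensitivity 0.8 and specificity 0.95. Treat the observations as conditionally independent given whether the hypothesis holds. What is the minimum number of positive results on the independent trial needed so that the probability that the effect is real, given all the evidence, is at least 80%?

3

Prior odds: 0.0023 ÷ 0.9977 = 23/9977.
False-positive rate = 1 − 0.95 = 0.05; likelihood ratio of a positive = 0.8/0.05 = 16.
Target odds: 0.8 ÷ 0.2 = 4.
Require 16ⁿ ≥ 4 ÷ (23/9977) = 39908/23.
16² = 256 falls short of 39908/23 but 16³ = 4096 reaches it, so n = 3.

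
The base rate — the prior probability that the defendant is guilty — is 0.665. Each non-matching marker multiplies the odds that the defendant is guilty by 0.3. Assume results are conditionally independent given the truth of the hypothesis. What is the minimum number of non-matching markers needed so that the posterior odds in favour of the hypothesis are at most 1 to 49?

Prior odds: 0.665 ÷ 0.335 = 133/67.
Likelihood ratio per non-matching marker = 0.3.
Target odds = 1/49.
Require 0.3ⁿ ≤ 1/49 ÷ (133/67) = 67/6517.
0.3³ = 0.027 is still above 67/6517 but 0.3⁴ = 0.0081 is at or below it, so n = 4.

4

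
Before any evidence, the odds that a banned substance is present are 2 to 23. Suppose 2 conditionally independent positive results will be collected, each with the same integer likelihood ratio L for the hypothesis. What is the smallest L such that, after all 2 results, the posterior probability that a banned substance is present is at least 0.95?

15

Prior odds = 2/23.
Target odds = 0.95/0.05 = 19.
Need L² ≥ 19 ÷ (2/23) = 218.5.
14² = 196 < 218.5 ≤ 225 = 15², so L = 15.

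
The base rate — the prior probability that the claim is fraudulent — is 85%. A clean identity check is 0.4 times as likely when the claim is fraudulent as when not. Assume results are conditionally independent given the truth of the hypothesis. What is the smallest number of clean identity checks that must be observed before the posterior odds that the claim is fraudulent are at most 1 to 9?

5

Prior odds = 0.85/0.15 = 17/3.
Likelihood ratio per clean identity check = 0.4.
Target odds = 1/9.
Require 0.4ⁿ ≤ 1/9 ÷ (17/3) = 1/51.
0.4⁴ = 0.0256 is still above 1/51 but 0.4⁵ = 0.01024 is at or below it, so n = 5.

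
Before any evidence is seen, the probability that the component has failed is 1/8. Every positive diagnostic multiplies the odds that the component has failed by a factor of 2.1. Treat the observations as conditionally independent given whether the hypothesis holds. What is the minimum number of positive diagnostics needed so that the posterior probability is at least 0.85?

Prior odds = 0.125/0.875 = 1/7.
Likelihood ratio per positive diagnostic = 2.1.
Target odds: 0.85 ÷ 0.15 = 17/3.
Require 2.1ⁿ ≥ 17/3 ÷ (1/7) = 119/3.
2.1⁴ = 19.4481 falls short of 119/3 but 2.1⁵ = 4084101/100000 reaches it, so n = 5.

5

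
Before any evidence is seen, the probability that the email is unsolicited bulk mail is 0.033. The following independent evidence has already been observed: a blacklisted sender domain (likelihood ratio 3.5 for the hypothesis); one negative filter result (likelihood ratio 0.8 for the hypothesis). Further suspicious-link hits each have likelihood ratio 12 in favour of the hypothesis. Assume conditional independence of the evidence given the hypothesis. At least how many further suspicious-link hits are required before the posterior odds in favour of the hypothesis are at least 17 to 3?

Prior odds = 0.033/0.967 = 33/967.
Combined Bayes factor of the evidence already in hand = 3.5 × 0.8 = 2.8.
Odds after that evidence = (33/967) × 2.8 = 462/4835.
Target odds = 17/3.
Need 12ⁿ ≥ 17/3 ÷ (462/4835) = 82195/1386.
12¹ = 12 falls short of 82195/1386 but 12² = 144 reaches it, so n = 2.

2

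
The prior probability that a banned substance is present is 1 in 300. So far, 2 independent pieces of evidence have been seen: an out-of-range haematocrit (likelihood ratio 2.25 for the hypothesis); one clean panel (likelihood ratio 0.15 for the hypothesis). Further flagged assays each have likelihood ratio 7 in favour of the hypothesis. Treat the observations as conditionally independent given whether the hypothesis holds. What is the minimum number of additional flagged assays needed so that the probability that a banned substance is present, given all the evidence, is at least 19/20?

Prior odds = (1/300)/(299/300) = 1/299.
Combined Bayes factor of the evidence already in hand = 2.25 × 0.15 = 0.3375.
Odds after that evidence = (1/299) × 0.3375 = 27/23920.
Target odds = 0.95/0.05 = 19.
Need 7ⁿ ≥ 19 ÷ (27/23920) = 454480/27.
7⁵ = 16807 falls short of 454480/27 but 7⁶ = 117649 reaches it, so n = 6.

6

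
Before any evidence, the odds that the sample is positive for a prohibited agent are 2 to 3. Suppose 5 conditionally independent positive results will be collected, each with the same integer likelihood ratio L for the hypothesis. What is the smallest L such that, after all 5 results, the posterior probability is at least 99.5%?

Prior odds = 2/3.
Target odds = 0.995/0.005 = 199.
Need L⁵ ≥ 199 ÷ (2/3) = 298.5.
3⁵ = 243 < 298.5 ≤ 1024 = 4⁵, so L = 4.

4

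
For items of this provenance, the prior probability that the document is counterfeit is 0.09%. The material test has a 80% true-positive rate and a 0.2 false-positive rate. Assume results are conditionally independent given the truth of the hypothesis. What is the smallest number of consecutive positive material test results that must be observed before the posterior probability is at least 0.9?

Prior odds: 0.0009 ÷ 0.9991 = 9/9991.
Likelihood ratio of a positive result = 0.8/0.2 = 4.
Target odds: 0.9 ÷ 0.1 = 9.
Require 4ⁿ ≥ 9 ÷ (9/9991) = 9991.
4⁶ = 4096 falls short of 9991 but 4⁷ = 16384 reaches it, so n = 7.

7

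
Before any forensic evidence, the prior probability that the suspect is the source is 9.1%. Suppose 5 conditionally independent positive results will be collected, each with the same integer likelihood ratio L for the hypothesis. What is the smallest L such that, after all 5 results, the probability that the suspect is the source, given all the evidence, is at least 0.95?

Prior odds = 0.091/0.909 = 91/909.
Target odds = 0.95/0.05 = 19.
Need L⁵ ≥ 19 ÷ (91/909) = 17271/91.
2⁵ = 32 < 17271/91 ≤ 243 = 3⁵, so L = 3.

3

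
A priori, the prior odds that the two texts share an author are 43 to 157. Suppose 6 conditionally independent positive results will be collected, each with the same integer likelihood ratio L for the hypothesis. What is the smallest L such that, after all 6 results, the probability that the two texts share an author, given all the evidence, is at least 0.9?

2

Prior odds = 43/157.
Target odds = 0.9/0.1 = 9.
Need L⁶ ≥ 9 ÷ (43/157) = 1413/43.
1⁶ = 1 < 1413/43 ≤ 64 = 2⁶, so L = 2.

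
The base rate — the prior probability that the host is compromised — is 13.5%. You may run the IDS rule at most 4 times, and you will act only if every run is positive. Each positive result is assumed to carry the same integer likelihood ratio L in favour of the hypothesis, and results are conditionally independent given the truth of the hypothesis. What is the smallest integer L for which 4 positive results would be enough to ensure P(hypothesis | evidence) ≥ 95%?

4

Prior odds = 0.135/0.865 = 27/173.
Target odds = 0.95/0.05 = 19.
Need L⁴ ≥ 19 ÷ (27/173) = 3287/27.
3⁴ = 81 < 3287/27 ≤ 256 = 4⁴, so L = 4.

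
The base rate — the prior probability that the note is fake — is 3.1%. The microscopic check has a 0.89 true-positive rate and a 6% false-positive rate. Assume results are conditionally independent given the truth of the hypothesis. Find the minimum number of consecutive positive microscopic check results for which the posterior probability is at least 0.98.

Prior odds = 0.031/0.969 = 31/969.
Likelihood ratio of a positive result = 0.89/0.06 = 89/6.
Target posterior odds = 0.98/0.02 = 49.
Require (89/6)ⁿ ≥ 49 ÷ (31/969) = 47481/31.
(89/6)² = 7921/36 falls short of 47481/31 but (89/6)³ = 704969/216 reaches it, so n = 3.

3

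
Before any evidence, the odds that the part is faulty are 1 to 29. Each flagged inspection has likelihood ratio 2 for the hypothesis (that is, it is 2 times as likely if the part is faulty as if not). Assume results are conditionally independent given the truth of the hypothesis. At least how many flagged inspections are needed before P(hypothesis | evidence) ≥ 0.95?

Prior odds = 1/29.
Likelihood ratio per flagged inspection = 2.
Target odds: 0.95 ÷ 0.05 = 19.
Need (1/29) × 2ⁿ ≥ 19, i.e. 2ⁿ ≥ 551.
2⁹ = 512 falls short of 551 but 2¹⁰ = 1024 reaches it, so n = 10.

10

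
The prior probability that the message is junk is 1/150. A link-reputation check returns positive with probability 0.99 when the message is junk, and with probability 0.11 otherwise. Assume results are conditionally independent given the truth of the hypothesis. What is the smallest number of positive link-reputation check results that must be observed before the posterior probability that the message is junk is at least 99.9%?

6

Prior odds: (1/150) ÷ (149/150) = 1/149.
Likelihood ratio of a positive result = 0.99/0.11 = 9.
Target posterior odds = 0.999/0.001 = 999.
Need (1/149) × 9ⁿ ≥ 999, i.e. 9ⁿ ≥ 148851.
9⁵ = 59049 falls short of 148851 but 9⁶ = 531441 reaches it, so n = 6.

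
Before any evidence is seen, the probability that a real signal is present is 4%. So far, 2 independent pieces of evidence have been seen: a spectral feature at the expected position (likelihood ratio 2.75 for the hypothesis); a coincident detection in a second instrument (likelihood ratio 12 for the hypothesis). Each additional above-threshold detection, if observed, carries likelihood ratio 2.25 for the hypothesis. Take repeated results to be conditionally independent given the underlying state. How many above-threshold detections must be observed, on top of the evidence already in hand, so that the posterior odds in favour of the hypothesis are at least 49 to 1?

5

Prior odds = 0.04/0.96 = 1/24.
Combined Bayes factor of the evidence already in hand = 2.75 × 12 = 33.
Odds after that evidence = (1/24) × 33 = 1.375.
Target odds = 49.
Need 2.25ⁿ ≥ 49 ÷ 1.375 = 392/11.
2.25⁴ = 25.62890625 falls short of 392/11 but 2.25⁵ = 59049/1024 reaches it, so n = 5.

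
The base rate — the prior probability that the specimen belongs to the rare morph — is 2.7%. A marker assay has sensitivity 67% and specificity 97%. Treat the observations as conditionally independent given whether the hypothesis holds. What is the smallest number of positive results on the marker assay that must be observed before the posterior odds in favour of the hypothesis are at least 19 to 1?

3

Prior odds = 0.027/0.973 = 27/973.
False-positive rate = 1 − 0.97 = 0.03; likelihood ratio of a positive = 0.67/0.03 = 67/3.
Target odds = 19.
Need (27/973) × (67/3)ⁿ ≥ 19, i.e. (67/3)ⁿ ≥ 18487/27.
(67/3)² = 4489/9 falls short of 18487/27 but (67/3)³ = 300763/27 reaches it, so n = 3.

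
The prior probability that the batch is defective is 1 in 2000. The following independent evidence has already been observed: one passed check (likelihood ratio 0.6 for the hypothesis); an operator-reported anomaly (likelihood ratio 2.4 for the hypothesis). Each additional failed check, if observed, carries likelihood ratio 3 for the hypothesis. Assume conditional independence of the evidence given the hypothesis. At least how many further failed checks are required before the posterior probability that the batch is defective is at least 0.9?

Prior odds = 0.0005/0.9995 = 1/1999.
Combined Bayes factor of the evidence already in hand = 0.6 × 2.4 = 1.44.
Odds after that evidence = (1/1999) × 1.44 = 36/49975.
Target odds = 0.9/0.1 = 9.
Need 3ⁿ ≥ 9 ÷ (36/49975) = 12493.75.
3⁸ = 6561 falls short of 12493.75 but 3⁹ = 19683 reaches it, so n = 9.

9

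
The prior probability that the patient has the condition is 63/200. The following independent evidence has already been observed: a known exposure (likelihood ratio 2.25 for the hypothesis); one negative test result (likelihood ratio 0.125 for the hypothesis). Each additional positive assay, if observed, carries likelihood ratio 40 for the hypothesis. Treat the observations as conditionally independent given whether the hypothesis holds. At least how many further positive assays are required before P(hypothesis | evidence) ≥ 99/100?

2

Prior odds = 0.315/0.685 = 63/137.
Combined Bayes factor of the evidence already in hand = 2.25 × 0.125 = 0.28125.
Odds after that evidence = (63/137) × 0.28125 = 567/4384.
Target odds = 0.99/0.01 = 99.
Need 40ⁿ ≥ 99 ÷ (567/4384) = 48224/63.
40¹ = 40 falls short of 48224/63 but 40² = 1600 reaches it, so n = 2.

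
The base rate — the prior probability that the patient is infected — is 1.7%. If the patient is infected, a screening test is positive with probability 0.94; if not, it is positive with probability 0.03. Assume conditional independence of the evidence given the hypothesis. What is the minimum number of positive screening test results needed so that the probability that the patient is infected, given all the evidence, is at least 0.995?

3

Prior odds: 0.017 ÷ 0.983 = 17/983.
Likelihood ratio of a positive = 0.94/0.03 = 94/3.
Target odds: 0.995 ÷ 0.005 = 199.
Need (17/983) × (94/3)ⁿ ≥ 199, i.e. (94/3)ⁿ ≥ 195617/17.
(94/3)² = 8836/9 falls short of 195617/17 but (94/3)³ = 830584/27 reaches it, so n = 3.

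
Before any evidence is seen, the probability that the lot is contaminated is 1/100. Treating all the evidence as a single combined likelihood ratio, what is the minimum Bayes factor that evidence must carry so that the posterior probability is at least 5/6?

Prior odds = 0.01/0.99 = 1/99.
Target odds = (5/6)/(1/6) = 5.
Required Bayes factor = 5 ÷ (1/99) = 495.

495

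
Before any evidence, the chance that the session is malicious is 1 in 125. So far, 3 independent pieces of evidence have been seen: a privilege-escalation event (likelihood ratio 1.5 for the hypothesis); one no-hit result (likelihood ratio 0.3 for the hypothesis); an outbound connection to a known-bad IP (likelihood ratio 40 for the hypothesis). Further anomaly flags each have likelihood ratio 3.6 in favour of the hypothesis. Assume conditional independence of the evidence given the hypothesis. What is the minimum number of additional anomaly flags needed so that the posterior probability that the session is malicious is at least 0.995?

Prior odds = 0.008/0.992 = 1/124.
Combined Bayes factor of the evidence already in hand = 1.5 × 0.3 × 40 = 18.
Odds after that evidence = (1/124) × 18 = 9/62.
Target odds = 0.995/0.005 = 199.
Need 3.6ⁿ ≥ 199 ÷ (9/62) = 12338/9.
3.6⁵ = 604.66176 falls short of 12338/9 but 3.6⁶ = 34012224/15625 reaches it, so n = 6.

6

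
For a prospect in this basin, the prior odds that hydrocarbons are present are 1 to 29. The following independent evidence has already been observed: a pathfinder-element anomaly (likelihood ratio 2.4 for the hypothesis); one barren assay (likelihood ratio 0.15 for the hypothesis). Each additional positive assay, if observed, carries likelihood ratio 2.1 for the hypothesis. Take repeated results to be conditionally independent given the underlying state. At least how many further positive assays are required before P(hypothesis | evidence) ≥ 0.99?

13

Prior odds = 1/29.
Combined Bayes factor of the evidence already in hand = 2.4 × 0.15 = 0.36.
Odds after that evidence = (1/29) × 0.36 = 9/725.
Target odds = 0.99/0.01 = 99.
Need 2.1ⁿ ≥ 99 ÷ (9/725) = 7975.
2.1¹² ≈7355.83 falls short of 7975 but 2.1¹³ ≈15447.2 reaches it, so n = 13.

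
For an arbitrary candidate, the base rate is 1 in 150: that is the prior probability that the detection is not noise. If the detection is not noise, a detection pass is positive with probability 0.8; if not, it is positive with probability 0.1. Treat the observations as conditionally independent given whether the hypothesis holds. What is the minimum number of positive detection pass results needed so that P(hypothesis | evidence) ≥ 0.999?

Prior odds = (1/150)/(149/150) = 1/149.
Likelihood ratio of a positive = 0.8/0.1 = 8.
Target odds: 0.999 ÷ 0.001 = 999.
Require 8ⁿ ≥ 999 ÷ (1/149) = 148851.
8⁵ = 32768 falls short of 148851 but 8⁶ = 262144 reaches it, so n = 6.

6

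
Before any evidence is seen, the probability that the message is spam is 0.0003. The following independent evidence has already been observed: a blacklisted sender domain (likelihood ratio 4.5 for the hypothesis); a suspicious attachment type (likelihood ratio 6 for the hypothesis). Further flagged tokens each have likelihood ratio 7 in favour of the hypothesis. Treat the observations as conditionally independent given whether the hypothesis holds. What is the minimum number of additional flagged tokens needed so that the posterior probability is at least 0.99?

5

Prior odds = 0.0003/0.9997 = 3/9997.
Combined Bayes factor of the evidence already in hand = 4.5 × 6 = 27.
Odds after that evidence = (3/9997) × 27 = 81/9997.
Target odds = 0.99/0.01 = 99.
Need 7ⁿ ≥ 99 ÷ (81/9997) = 109967/9.
7⁴ = 2401 falls short of 109967/9 but 7⁵ = 16807 reaches it, so n = 5.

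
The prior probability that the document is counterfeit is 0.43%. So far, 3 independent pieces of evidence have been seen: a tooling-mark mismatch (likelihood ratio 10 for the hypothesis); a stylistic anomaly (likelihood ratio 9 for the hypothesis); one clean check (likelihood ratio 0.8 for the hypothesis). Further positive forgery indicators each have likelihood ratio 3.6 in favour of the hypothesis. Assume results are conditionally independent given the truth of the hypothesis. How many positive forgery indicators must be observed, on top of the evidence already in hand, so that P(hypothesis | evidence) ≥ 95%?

Prior odds = 0.0043/0.9957 = 43/9957.
Combined Bayes factor of the evidence already in hand = 10 × 9 × 0.8 = 72.
Odds after that evidence = (43/9957) × 72 = 1032/3319.
Target odds = 0.95/0.05 = 19.
Need 3.6ⁿ ≥ 19 ÷ (1032/3319) = 63061/1032.
3.6³ = 46.656 falls short of 63061/1032 but 3.6⁴ = 167.9616 reaches it, so n = 4.

4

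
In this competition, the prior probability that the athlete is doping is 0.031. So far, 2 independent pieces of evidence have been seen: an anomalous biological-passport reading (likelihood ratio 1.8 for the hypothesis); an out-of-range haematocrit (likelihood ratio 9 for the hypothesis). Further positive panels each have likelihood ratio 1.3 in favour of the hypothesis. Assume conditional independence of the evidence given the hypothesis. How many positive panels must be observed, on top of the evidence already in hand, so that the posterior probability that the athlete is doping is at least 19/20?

14

Prior odds = 0.031/0.969 = 31/969.
Combined Bayes factor of the evidence already in hand = 1.8 × 9 = 16.2.
Odds after that evidence = (31/969) × 16.2 = 837/1615.
Target odds = 0.95/0.05 = 19.
Need 1.3ⁿ ≥ 19 ÷ (837/1615) = 30685/837.
1.3¹³ ≈30.2875 falls short of 30685/837 but 1.3¹⁴ ≈39.3738 reaches it, so n = 14.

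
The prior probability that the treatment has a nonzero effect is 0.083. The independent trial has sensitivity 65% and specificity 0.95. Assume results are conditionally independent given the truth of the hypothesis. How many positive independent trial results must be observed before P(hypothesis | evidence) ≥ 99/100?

Prior odds: 0.083 ÷ 0.917 = 83/917.
False-positive rate = 1 − 0.95 = 0.05; likelihood ratio of a positive = 0.65/0.05 = 13.
Target odds: 0.99 ÷ 0.01 = 99.
Need (83/917) × 13ⁿ ≥ 99, i.e. 13ⁿ ≥ 90783/83.
13² = 169 falls short of 90783/83 but 13³ = 2197 reaches it, so n = 3.

3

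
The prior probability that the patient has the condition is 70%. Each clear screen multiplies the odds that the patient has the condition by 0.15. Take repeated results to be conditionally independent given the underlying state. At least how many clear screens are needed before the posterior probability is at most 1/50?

Prior odds = 0.7/0.3 = 7/3.
Likelihood ratio per clear screen = 0.15.
Target posterior odds = 0.02/0.98 = 1/49.
Require 0.15ⁿ ≤ 1/49 ÷ (7/3) = 3/343.
0.15² = 0.0225 is still above 3/343 but 0.15³ = 0.003375 is at or below it, so n = 3.

3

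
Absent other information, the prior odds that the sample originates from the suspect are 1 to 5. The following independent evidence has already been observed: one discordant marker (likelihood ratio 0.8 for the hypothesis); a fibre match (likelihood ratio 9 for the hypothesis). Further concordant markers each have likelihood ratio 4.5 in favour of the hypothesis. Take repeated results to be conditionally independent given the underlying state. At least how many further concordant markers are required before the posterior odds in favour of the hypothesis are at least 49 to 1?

Prior odds = 0.2.
Combined Bayes factor of the evidence already in hand = 0.8 × 9 = 7.2.
Odds after that evidence = 0.2 × 7.2 = 1.44.
Target odds = 49.
Need 4.5ⁿ ≥ 49 ÷ 1.44 = 1225/36.
4.5² = 20.25 falls short of 1225/36 but 4.5³ = 91.125 reaches it, so n = 3.

3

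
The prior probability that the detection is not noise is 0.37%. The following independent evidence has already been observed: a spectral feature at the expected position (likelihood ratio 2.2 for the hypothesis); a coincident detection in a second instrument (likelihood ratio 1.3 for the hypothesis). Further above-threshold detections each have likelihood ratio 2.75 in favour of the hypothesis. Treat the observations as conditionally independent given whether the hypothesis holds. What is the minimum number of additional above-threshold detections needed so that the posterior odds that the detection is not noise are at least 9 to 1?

Prior odds = 0.0037/0.9963 = 37/9963.
Combined Bayes factor of the evidence already in hand = 2.2 × 1.3 = 2.86.
Odds after that evidence = (37/9963) × 2.86 = 5291/498150.
Target odds = 9.
Need 2.75ⁿ ≥ 9 ÷ (5291/498150) = 4483350/5291.
2.75⁶ = 1771561/4096 falls short of 4483350/5291 but 2.75⁷ = 19487171/16384 reaches it, so n = 7.

7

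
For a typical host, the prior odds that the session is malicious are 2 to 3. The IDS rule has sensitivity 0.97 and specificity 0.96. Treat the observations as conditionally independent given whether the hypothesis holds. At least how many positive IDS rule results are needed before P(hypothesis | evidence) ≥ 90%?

Prior odds = 2/3.
False-positive rate = 1 − 0.96 = 0.04; likelihood ratio of a positive = 0.97/0.04 = 24.25.
Target odds: 0.9 ÷ 0.1 = 9.
Need (2/3) × 24.25ⁿ ≥ 9, i.e. 24.25ⁿ ≥ 13.5.
24.25¹ = 24.25, which meets the required 13.5; so n = 1.

1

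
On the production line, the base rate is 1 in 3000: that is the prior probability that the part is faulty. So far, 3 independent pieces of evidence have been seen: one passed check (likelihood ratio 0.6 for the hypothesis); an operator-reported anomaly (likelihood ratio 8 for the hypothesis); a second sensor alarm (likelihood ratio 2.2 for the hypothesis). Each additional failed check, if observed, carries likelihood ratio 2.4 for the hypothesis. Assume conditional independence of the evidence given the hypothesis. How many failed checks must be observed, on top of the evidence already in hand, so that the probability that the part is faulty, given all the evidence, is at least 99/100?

Prior odds = (1/3000)/(2999/3000) = 1/2999.
Combined Bayes factor of the evidence already in hand = 0.6 × 8 × 2.2 = 10.56.
Odds after that evidence = (1/2999) × 10.56 = 264/74975.
Target odds = 0.99/0.01 = 99.
Need 2.4ⁿ ≥ 99 ÷ (264/74975) = 28115.625.
2.4¹¹ ≈15216.8 falls short of 28115.625 but 2.4¹² ≈36520.3 reaches it, so n = 12.

12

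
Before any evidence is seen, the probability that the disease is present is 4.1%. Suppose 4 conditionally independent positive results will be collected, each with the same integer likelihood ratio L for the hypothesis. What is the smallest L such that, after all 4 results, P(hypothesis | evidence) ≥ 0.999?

13

Prior odds = 0.041/0.959 = 41/959.
Target odds = 0.999/0.001 = 999.
Need L⁴ ≥ 999 ÷ (41/959) = 958041/41.
12⁴ = 20736 < 958041/41 ≤ 28561 = 13⁴, so L = 13.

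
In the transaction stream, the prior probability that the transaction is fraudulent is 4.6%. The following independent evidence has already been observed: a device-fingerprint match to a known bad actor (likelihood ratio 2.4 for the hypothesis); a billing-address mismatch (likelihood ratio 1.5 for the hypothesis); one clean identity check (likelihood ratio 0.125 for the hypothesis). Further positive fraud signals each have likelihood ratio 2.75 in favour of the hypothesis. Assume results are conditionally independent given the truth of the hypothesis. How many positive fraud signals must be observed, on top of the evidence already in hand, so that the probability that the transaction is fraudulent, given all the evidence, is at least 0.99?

Prior odds = 0.046/0.954 = 23/477.
Combined Bayes factor of the evidence already in hand = 2.4 × 1.5 × 0.125 = 0.45.
Odds after that evidence = (23/477) × 0.45 = 23/1060.
Target odds = 0.99/0.01 = 99.
Need 2.75ⁿ ≥ 99 ÷ (23/1060) = 104940/23.
2.75⁸ = 214358881/65536 falls short of 104940/23 but 2.75⁹ ≈8994.86 reaches it, so n = 9.

9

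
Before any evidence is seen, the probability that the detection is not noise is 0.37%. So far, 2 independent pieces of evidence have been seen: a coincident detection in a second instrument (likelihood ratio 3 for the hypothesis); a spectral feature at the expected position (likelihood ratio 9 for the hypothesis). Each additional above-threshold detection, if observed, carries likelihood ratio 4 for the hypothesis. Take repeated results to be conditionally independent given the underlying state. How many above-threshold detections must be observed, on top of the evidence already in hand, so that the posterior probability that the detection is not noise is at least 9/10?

Prior odds = 0.0037/0.9963 = 37/9963.
Combined Bayes factor of the evidence already in hand = 3 × 9 = 27.
Odds after that evidence = (37/9963) × 27 = 37/369.
Target odds = 0.9/0.1 = 9.
Need 4ⁿ ≥ 9 ÷ (37/369) = 3321/37.
4³ = 64 falls short of 3321/37 but 4⁴ = 256 reaches it, so n = 4.

4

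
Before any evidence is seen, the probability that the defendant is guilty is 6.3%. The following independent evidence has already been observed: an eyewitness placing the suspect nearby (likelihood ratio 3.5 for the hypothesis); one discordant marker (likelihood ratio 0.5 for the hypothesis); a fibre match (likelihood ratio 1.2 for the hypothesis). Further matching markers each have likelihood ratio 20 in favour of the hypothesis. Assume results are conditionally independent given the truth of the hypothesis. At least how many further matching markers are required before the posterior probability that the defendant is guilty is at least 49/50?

Prior odds = 0.063/0.937 = 63/937.
Combined Bayes factor of the evidence already in hand = 3.5 × 0.5 × 1.2 = 2.1.
Odds after that evidence = (63/937) × 2.1 = 1323/9370.
Target odds = 0.98/0.02 = 49.
Need 20ⁿ ≥ 49 ÷ (1323/9370) = 9370/27.
20¹ = 20 falls short of 9370/27 but 20² = 400 reaches it, so n = 2.

2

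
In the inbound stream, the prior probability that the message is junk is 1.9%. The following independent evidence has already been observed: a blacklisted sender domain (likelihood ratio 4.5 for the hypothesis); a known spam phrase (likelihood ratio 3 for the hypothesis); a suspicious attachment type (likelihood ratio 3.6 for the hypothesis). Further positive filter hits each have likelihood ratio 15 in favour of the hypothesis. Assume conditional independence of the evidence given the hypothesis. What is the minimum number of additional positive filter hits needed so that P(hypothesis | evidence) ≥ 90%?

Prior odds = 0.019/0.981 = 19/981.
Combined Bayes factor of the evidence already in hand = 4.5 × 3 × 3.6 = 48.6.
Odds after that evidence = (19/981) × 48.6 = 513/545.
Target odds = 0.9/0.1 = 9.
Need 15ⁿ ≥ 9 ÷ (513/545) = 545/57.
15¹ = 15, which meets the required 545/57; so n = 1.

1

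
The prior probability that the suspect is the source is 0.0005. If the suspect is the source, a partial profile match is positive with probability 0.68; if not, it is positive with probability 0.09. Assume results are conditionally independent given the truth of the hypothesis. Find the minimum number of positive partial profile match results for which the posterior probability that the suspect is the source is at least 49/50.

Prior odds = 0.0005/0.9995 = 1/1999.
Likelihood ratio of a positive = 0.68/0.09 = 68/9.
Target odds: 0.98 ÷ 0.02 = 49.
Require (68/9)ⁿ ≥ 49 ÷ (1/1999) = 97951.
(68/9)⁵ ≈24622.5 falls short of 97951 but (68/9)⁶ ≈186037 reaches it, so n = 6.

6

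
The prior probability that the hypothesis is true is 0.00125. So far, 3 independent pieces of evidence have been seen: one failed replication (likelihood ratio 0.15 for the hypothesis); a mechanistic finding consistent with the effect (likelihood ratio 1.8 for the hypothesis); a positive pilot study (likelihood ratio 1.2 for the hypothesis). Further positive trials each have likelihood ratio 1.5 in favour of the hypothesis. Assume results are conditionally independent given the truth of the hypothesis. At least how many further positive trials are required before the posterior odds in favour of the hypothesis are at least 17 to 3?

Prior odds = 0.00125/0.99875 = 1/799.
Combined Bayes factor of the evidence already in hand = 0.15 × 1.8 × 1.2 = 0.324.
Odds after that evidence = (1/799) × 0.324 = 81/199750.
Target odds = 17/3.
Need 1.5ⁿ ≥ 17/3 ÷ (81/199750) = 3395750/243.
1.5²³ ≈11222.7 falls short of 3395750/243 but 1.5²⁴ ≈16834.1 reaches it, so n = 24.

24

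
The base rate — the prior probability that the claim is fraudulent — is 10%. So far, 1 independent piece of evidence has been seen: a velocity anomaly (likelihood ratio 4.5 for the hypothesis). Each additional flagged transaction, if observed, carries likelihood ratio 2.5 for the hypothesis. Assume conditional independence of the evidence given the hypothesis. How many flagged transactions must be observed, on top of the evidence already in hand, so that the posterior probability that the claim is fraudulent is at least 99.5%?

7

Prior odds = 0.1/0.9 = 1/9.
Bayes factor of the evidence already in hand = 4.5.
Odds after that evidence = (1/9) × 4.5 = 0.5.
Target odds = 0.995/0.005 = 199.
Need 2.5ⁿ ≥ 199 ÷ 0.5 = 398.
2.5⁶ = 244.140625 falls short of 398 but 2.5⁷ = 610.3515625 reaches it, so n = 7.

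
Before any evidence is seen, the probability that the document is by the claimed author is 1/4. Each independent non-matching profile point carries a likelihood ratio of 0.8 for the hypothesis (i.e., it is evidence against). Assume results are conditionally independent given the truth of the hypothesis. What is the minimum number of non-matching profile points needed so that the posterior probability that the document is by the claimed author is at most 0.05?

Prior odds = 0.25/0.75 = 1/3.
Likelihood ratio per non-matching profile point = 0.8.
Target posterior odds = 0.05/0.95 = 1/19.
Require 0.8ⁿ ≤ 1/19 ÷ (1/3) = 3/19.
0.8⁸ = 65536/390625 is still above 3/19 but 0.8⁹ = 262144/1953125 is at or below it, so n = 9.

9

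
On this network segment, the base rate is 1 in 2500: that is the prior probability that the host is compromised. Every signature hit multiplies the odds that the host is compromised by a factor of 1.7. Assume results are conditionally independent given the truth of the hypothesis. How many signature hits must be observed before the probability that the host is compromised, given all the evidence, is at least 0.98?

Prior odds = 0.0004/0.9996 = 1/2499.
Likelihood ratio per signature hit = 1.7.
Target odds: 0.98 ÷ 0.02 = 49.
Require 1.7ⁿ ≥ 49 ÷ (1/2499) = 122451.
1.7²² ≈117456 falls short of 122451 but 1.7²³ ≈199676 reaches it, so n = 23.

23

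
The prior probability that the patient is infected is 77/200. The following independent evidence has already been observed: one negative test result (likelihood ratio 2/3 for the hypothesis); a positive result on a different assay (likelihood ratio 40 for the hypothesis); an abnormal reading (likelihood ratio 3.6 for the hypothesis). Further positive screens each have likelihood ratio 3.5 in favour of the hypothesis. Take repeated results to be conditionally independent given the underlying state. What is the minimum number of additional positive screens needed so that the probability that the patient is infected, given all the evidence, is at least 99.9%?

Prior odds = 0.385/0.615 = 77/123.
Combined Bayes factor of the evidence already in hand = (2/3) × 40 × 3.6 = 96.
Odds after that evidence = (77/123) × 96 = 2464/41.
Target odds = 0.999/0.001 = 999.
Need 3.5ⁿ ≥ 999 ÷ (2464/41) = 40959/2464.
3.5² = 12.25 falls short of 40959/2464 but 3.5³ = 42.875 reaches it, so n = 3.

3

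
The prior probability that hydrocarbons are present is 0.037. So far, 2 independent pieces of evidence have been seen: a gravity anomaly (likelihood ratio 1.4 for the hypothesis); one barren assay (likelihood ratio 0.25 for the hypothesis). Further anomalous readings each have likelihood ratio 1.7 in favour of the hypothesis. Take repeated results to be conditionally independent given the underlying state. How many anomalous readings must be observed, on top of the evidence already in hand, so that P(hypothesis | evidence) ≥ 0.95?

Prior odds = 0.037/0.963 = 37/963.
Combined Bayes factor of the evidence already in hand = 1.4 × 0.25 = 0.35.
Odds after that evidence = (37/963) × 0.35 = 259/19260.
Target odds = 0.95/0.05 = 19.
Need 1.7ⁿ ≥ 19 ÷ (259/19260) = 365940/259.
1.7¹³ ≈990.458 falls short of 365940/259 but 1.7¹⁴ ≈1683.78 reaches it, so n = 14.

14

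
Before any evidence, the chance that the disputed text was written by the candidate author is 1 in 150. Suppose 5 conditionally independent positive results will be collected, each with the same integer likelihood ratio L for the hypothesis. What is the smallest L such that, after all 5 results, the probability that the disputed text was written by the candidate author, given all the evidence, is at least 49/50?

6

Prior odds = (1/150)/(149/150) = 1/149.
Target odds = 0.98/0.02 = 49.
Need L⁵ ≥ 49 ÷ (1/149) = 7301.
5⁵ = 3125 < 7301 ≤ 7776 = 6⁵, so L = 6.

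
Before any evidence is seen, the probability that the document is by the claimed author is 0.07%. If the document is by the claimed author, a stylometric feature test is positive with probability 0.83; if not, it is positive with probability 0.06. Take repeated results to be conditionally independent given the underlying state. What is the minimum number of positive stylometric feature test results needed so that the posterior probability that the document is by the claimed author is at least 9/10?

4

Prior odds = 0.0007/0.9993 = 7/9993.
Likelihood ratio of a positive = 0.83/0.06 = 83/6.
Target posterior odds = 0.9/0.1 = 9.
Need (7/9993) × (83/6)ⁿ ≥ 9, i.e. (83/6)ⁿ ≥ 89937/7.
(83/6)³ = 571787/216 falls short of 89937/7 but (83/6)⁴ = 47458321/1296 reaches it, so n = 4.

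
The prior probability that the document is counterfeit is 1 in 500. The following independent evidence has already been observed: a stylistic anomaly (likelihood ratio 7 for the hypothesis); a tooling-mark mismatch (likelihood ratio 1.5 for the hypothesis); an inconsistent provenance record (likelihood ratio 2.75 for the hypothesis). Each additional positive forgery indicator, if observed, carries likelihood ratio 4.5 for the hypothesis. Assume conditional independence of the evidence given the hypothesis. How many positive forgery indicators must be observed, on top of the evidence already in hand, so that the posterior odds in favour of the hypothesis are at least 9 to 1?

Prior odds = 0.002/0.998 = 1/499.
Combined Bayes factor of the evidence already in hand = 7 × 1.5 × 2.75 = 28.875.
Odds after that evidence = (1/499) × 28.875 = 231/3992.
Target odds = 9.
Need 4.5ⁿ ≥ 9 ÷ (231/3992) = 11976/77.
4.5³ = 91.125 falls short of 11976/77 but 4.5⁴ = 410.0625 reaches it, so n = 4.

4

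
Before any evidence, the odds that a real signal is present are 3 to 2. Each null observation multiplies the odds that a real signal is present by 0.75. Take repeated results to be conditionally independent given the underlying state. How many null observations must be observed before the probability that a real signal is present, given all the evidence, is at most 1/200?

Prior odds = 1.5.
Likelihood ratio per null observation = 0.75.
Target posterior odds = 0.005/0.995 = 1/199.
Require 0.75ⁿ ≤ 1/199 ÷ 1.5 = 2/597.
0.75¹⁹ ≈0.00422828 is still above 2/597 but 0.75²⁰ ≈0.00317121 is at or below it, so n = 20.

20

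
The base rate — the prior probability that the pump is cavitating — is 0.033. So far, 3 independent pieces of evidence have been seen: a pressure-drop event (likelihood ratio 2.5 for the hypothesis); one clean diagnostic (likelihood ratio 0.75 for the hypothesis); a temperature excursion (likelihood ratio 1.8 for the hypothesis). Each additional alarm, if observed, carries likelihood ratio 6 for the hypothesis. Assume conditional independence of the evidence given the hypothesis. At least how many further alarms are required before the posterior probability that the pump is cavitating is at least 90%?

Prior odds = 0.033/0.967 = 33/967.
Combined Bayes factor of the evidence already in hand = 2.5 × 0.75 × 1.8 = 3.375.
Odds after that evidence = (33/967) × 3.375 = 891/7736.
Target odds = 0.9/0.1 = 9.
Need 6ⁿ ≥ 9 ÷ (891/7736) = 7736/99.
6² = 36 falls short of 7736/99 but 6³ = 216 reaches it, so n = 3.

3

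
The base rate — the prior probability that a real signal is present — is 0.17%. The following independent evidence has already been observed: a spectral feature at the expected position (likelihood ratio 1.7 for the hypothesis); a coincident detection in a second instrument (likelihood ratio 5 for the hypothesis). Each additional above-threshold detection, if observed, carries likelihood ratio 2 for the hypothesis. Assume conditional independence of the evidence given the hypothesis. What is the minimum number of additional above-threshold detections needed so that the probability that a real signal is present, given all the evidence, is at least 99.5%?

14

Prior odds = 0.0017/0.9983 = 17/9983.
Combined Bayes factor of the evidence already in hand = 1.7 × 5 = 8.5.
Odds after that evidence = (17/9983) × 8.5 = 289/19966.
Target odds = 0.995/0.005 = 199.
Need 2ⁿ ≥ 199 ÷ (289/19966) = 3973234/289.
2¹³ = 8192 falls short of 3973234/289 but 2¹⁴ = 16384 reaches it, so n = 14.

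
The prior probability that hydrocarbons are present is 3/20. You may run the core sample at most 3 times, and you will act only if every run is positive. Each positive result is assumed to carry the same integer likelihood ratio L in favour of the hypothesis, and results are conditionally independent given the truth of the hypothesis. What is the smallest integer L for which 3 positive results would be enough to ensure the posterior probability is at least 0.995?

Prior odds = 0.15/0.85 = 3/17.
Target odds = 0.995/0.005 = 199.
Need L³ ≥ 199 ÷ (3/17) = 3383/3.
10³ = 1000 < 3383/3 ≤ 1331 = 11³, so L = 11.

11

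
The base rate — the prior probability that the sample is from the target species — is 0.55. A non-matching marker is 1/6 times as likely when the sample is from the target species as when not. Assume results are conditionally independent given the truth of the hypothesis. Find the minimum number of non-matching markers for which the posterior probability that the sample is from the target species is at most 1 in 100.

Prior odds = 0.55/0.45 = 11/9.
Likelihood ratio per non-matching marker = 1/6.
Target posterior odds = 0.01/0.99 = 1/99.
Need (11/9) × (1/6)ⁿ ≤ 1/99, i.e. (1/6)ⁿ ≤ 1/121.
(1/6)² = 1/36 is still above 1/121 but (1/6)³ = 1/216 is at or below it, so n = 3.

3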